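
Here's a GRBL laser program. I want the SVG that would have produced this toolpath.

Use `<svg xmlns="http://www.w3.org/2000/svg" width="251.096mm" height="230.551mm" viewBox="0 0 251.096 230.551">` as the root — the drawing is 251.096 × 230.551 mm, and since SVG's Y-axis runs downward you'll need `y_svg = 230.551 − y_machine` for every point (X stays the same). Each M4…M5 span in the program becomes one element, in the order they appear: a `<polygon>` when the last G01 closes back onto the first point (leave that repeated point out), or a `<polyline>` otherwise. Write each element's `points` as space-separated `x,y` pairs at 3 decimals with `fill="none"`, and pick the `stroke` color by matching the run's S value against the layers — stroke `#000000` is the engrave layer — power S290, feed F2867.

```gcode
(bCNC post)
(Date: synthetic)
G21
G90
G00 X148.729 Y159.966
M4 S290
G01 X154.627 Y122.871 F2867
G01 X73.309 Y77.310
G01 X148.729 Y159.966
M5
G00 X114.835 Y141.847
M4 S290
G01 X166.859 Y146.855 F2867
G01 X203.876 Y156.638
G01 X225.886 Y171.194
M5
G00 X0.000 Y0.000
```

y_svg = 230.551 − y_m. Every run uses S290, so all elements get stroke `#000000` (engrave).

[1] closed run; points: 148.729,70.585 154.627,107.680 73.309,153.241

[2] open run; points: 114.835,88.704 166.859,83.696 203.876,73.913 225.886,59.357

<svg xmlns="http://www.w3.org/2000/svg" width="251.096mm" height="230.551mm" viewBox="0 0 251.096 230.551">
  <polygon points="148.729,70.585 154.627,107.680 73.309,153.241" fill="none" stroke="#000000"/>
  <polyline points="114.835,88.704 166.859,83.696 203.876,73.913 225.886,59.357" fill="none" stroke="#000000"/>
</svg>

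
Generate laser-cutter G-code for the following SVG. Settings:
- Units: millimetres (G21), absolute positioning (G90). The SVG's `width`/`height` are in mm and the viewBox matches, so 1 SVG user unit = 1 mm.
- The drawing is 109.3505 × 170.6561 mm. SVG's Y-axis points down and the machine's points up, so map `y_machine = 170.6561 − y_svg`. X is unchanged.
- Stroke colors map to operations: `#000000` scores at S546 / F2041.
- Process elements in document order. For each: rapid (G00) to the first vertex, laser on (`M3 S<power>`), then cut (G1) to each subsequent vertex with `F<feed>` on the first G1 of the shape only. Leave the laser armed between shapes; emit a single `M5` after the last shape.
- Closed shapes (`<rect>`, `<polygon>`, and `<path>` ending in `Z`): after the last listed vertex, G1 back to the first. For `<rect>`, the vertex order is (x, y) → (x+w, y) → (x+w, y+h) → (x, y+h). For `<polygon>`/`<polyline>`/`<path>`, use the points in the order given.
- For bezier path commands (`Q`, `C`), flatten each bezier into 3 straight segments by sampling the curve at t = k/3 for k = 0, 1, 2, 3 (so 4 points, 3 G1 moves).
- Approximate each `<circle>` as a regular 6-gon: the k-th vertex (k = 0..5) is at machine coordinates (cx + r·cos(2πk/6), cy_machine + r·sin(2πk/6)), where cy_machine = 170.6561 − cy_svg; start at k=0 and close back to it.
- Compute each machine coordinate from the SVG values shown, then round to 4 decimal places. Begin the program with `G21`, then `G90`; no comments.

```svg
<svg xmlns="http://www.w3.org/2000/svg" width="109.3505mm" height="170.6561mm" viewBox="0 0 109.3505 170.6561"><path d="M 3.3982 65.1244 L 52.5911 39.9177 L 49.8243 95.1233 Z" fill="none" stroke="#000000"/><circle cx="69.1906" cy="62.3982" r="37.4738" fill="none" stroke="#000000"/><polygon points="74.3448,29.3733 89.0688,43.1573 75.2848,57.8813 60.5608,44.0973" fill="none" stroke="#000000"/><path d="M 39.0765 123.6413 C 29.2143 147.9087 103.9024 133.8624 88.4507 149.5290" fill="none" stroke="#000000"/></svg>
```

1 u = 1 mm; y_m = 170.6561 − y.

[1] `<path>` regular polygon, #000000→score S546 F2041: (3.3982,105.5317) → (52.5911,130.7384) → (49.8243,75.5328) → (3.3982,105.5317) (closed)

[2] `<circle>` circle, #000000→score S546 F2041: (106.6644,108.2579) → (87.9275,140.7112) → (50.4537,140.7112) → (31.7168,108.2579) → (50.4537,75.8046) → (87.9275,75.8046) → (106.6644,108.2579) (closed)

[3] `<polygon>` regular polygon, #000000→score S546 F2041: (74.3448,141.2828) → (89.0688,127.4988) → (75.2848,112.7748) → (60.5608,126.5588) → (74.3448,141.2828) (closed)

[4] `<path>` cubic bezier, #000000→score S546 F2041: (39.0765,47.0148) → (50.9277,32.9991) → (80.3258,29.4089) → (88.4507,21.1271)

G21
G90
G00 X3.3982 Y105.5317
M3 S546
G1 X52.5911 Y130.7384 F2041
G1 X49.8243 Y75.5328
G1 X3.3982 Y105.5317
G00 X106.6644 Y108.2579
M3 S546
G1 X87.9275 Y140.7112 F2041
G1 X50.4537 Y140.7112
G1 X31.7168 Y108.2579
G1 X50.4537 Y75.8046
G1 X87.9275 Y75.8046
G1 X106.6644 Y108.2579
G00 X74.3448 Y141.2828
M3 S546
G1 X89.0688 Y127.4988 F2041
G1 X75.2848 Y112.7748
G1 X60.5608 Y126.5588
G1 X74.3448 Y141.2828
G00 X39.0765 Y47.0148
M3 S546
G1 X50.9277 Y32.9991 F2041
G1 X80.3258 Y29.4089
G1 X88.4507 Y21.1271
M5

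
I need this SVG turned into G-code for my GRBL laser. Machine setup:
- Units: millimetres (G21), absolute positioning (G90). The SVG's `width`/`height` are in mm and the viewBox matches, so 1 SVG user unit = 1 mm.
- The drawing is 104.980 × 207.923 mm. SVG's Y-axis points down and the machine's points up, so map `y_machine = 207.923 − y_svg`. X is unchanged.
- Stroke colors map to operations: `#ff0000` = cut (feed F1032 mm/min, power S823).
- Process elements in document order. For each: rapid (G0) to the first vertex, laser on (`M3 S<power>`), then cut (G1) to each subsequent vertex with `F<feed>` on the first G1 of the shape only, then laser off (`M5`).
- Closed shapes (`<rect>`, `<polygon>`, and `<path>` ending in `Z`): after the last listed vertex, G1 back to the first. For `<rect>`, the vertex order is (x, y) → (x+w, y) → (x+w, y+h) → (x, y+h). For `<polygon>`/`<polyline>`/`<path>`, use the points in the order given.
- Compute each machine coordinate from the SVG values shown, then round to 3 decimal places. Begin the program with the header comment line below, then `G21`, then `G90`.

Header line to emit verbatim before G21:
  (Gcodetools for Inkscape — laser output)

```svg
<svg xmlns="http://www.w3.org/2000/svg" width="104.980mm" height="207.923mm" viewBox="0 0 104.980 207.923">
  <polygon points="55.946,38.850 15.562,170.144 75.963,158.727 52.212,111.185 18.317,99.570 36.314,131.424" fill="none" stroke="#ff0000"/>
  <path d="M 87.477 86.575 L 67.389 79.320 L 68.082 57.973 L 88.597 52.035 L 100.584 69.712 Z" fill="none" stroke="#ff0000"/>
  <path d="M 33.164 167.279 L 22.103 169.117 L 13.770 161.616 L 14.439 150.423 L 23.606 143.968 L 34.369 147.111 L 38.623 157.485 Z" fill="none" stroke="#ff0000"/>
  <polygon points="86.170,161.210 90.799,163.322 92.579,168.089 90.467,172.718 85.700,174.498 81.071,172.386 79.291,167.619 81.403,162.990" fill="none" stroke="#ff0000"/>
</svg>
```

viewBox `0 0 104.980 207.923` with mm width/height → 1 unit = 1 mm. Flip: y_m = 207.923 − y_svg.

**Shape 1** — `<polygon>` closed polygon, stroke `#ff0000` → cut (S823, F1032). Machine vertices: (55.946,169.073) → (15.562,37.779) → (75.963,49.196) → (52.212,96.738) → (18.317,108.353) → (36.314,76.499) → (55.946,169.073). Closed: final G1 returns to the first vertex.

**Shape 2** — `<path>` regular polygon, stroke `#ff0000` → cut (S823, F1032). Machine vertices: (87.477,121.348) → (67.389,128.603) → (68.082,149.950) → (88.597,155.888) → (100.584,138.211) → (87.477,121.348). Closed: final G1 returns to the first vertex.

**Shape 3** — `<path>` regular polygon, stroke `#ff0000` → cut (S823, F1032). Machine vertices: (33.164,40.644) → (22.103,38.806) → (13.770,46.307) → (14.439,57.500) → (23.606,63.955) → (34.369,60.812) → (38.623,50.438) → (33.164,40.644). Closed: final G1 returns to the first vertex.

**Shape 4** — `<polygon>` regular polygon, stroke `#ff0000` → cut (S823, F1032). Machine vertices: (86.170,46.713) → (90.799,44.601) → (92.579,39.834) → (90.467,35.205) → (85.700,33.425) → (81.071,35.537) → (79.291,40.304) → (81.403,44.933) → (86.170,46.713). Closed: final G1 returns to the first vertex.

(Gcodetools for Inkscape — laser output)
G21
G90
G0 X55.946 Y169.073
M3 S823
G1 X15.562 Y37.779 F1032
G1 X75.963 Y49.196
G1 X52.212 Y96.738
G1 X18.317 Y108.353
G1 X36.314 Y76.499
G1 X55.946 Y169.073
M5
G0 X87.477 Y121.348
M3 S823
G1 X67.389 Y128.603 F1032
G1 X68.082 Y149.950
G1 X88.597 Y155.888
G1 X100.584 Y138.211
G1 X87.477 Y121.348
M5
G0 X33.164 Y40.644
M3 S823
G1 X22.103 Y38.806 F1032
G1 X13.770 Y46.307
G1 X14.439 Y57.500
G1 X23.606 Y63.955
G1 X34.369 Y60.812
G1 X38.623 Y50.438
G1 X33.164 Y40.644
M5
G0 X86.170 Y46.713
M3 S823
G1 X90.799 Y44.601 F1032
G1 X92.579 Y39.834
G1 X90.467 Y35.205
G1 X85.700 Y33.425
G1 X81.071 Y35.537
G1 X79.291 Y40.304
G1 X81.403 Y44.933
G1 X86.170 Y46.713
M5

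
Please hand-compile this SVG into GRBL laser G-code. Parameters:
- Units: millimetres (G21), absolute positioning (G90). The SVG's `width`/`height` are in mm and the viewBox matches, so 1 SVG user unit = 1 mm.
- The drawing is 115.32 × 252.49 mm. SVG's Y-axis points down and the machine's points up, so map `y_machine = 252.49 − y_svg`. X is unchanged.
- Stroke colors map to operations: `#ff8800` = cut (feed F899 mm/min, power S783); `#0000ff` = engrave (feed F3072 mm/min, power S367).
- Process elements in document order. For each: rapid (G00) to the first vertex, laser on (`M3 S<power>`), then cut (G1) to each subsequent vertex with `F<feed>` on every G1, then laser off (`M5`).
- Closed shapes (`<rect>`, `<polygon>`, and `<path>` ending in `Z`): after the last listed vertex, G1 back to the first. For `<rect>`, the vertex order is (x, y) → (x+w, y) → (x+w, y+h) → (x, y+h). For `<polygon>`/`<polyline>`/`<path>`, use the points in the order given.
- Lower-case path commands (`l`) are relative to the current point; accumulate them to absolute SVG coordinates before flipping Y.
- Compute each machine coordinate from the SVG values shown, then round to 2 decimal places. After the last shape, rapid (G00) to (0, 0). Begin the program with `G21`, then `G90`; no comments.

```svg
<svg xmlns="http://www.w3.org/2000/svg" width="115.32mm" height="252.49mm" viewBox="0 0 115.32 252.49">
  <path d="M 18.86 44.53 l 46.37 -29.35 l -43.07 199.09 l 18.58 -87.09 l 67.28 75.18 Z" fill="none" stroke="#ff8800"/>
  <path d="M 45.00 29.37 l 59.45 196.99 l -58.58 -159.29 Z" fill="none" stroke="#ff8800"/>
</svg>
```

G21
G90
G00 X18.86 Y207.96
M3 S783
G1 X65.23 Y237.31 F899
G1 X22.16 Y38.22 F899
G1 X40.74 Y125.31 F899
G1 X108.02 Y50.13 F899
G1 X18.86 Y207.96 F899
M5
G00 X45.00 Y223.12
M3 S783
G1 X104.45 Y26.13 F899
G1 X45.87 Y185.42 F899
G1 X45.00 Y223.12 F899
M5
G00 X0.00 Y0.00

viewBox `0 0 115.32 252.49` with mm width/height → 1 unit = 1 mm. Flip: y_m = 252.49 − y_svg.

**Shape 1** — `<path>` closed polygon, stroke `#ff8800` → cut (S783, F899). Machine vertices: (18.86,207.96) → (65.23,237.31) → (22.16,38.22) → (40.74,125.31) → (108.02,50.13) → (18.86,207.96). Closed: final G1 returns to the first vertex.

**Shape 2** — `<path>` closed polygon, stroke `#ff8800` → cut (S783, F899). Machine vertices: (45.00,223.12) → (104.45,26.13) → (45.87,185.42) → (45.00,223.12). Closed: final G1 returns to the first vertex.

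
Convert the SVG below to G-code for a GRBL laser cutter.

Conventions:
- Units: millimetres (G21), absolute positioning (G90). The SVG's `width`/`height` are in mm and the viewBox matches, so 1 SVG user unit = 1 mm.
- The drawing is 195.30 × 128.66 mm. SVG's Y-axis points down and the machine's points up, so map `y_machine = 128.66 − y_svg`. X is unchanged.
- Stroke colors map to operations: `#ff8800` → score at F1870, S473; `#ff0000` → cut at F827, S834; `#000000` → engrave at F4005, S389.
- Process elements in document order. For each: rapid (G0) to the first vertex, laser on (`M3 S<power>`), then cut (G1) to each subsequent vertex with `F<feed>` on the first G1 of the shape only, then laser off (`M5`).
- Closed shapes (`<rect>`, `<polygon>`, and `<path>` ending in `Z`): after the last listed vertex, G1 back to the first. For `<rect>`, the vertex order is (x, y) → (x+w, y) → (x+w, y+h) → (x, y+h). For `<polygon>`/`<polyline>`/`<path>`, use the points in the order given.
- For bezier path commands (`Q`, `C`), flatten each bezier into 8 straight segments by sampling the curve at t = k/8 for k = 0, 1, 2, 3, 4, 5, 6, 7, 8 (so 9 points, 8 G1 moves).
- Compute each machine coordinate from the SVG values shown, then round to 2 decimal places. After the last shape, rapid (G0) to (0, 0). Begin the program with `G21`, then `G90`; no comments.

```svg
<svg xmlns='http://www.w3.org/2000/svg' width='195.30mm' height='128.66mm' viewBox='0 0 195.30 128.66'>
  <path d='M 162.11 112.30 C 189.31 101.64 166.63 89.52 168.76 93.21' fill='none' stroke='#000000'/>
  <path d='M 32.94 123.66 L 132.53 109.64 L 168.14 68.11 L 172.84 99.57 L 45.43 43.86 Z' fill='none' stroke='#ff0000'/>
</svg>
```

viewBox `0 0 195.30 128.66` with mm width/height → 1 unit = 1 mm. Flip: y_m = 128.66 − y_svg.

**Shape 1** — `<path>` cubic bezier, stroke `#000000` → engrave (S389, F4005). Control points (SVG): P0=(162.11,112.30), P1=(189.31,101.64), P2=(166.63,89.52), P3=(168.76,93.21); sampled at t=k/8. Machine vertices: (162.11,16.36) → (170.12,20.39) → (174.32,24.36) → (175.61,28.06) → (174.84,31.29) → (172.89,33.84) → (170.65,35.52) → (168.98,36.13) → (168.76,35.45). Open path.

**Shape 2** — `<path>` closed polygon, stroke `#ff0000` → cut (S834, F827). Machine vertices: (32.94,5.00) → (132.53,19.02) → (168.14,60.55) → (172.84,29.09) → (45.43,84.80) → (32.94,5.00). Closed: final G1 returns to the first vertex.

G21
G90
G0 X162.11 Y16.36
M3 S389
G1 X170.12 Y20.39 F4005
G1 X174.32 Y24.36
G1 X175.61 Y28.06
G1 X174.84 Y31.29
G1 X172.89 Y33.84
G1 X170.65 Y35.52
G1 X168.98 Y36.13
G1 X168.76 Y35.45
M5
G0 X32.94 Y5.00
M3 S834
G1 X132.53 Y19.02 F827
G1 X168.14 Y60.55
G1 X172.84 Y29.09
G1 X45.43 Y84.80
G1 X32.94 Y5.00
M5
G0 X0.00 Y0.00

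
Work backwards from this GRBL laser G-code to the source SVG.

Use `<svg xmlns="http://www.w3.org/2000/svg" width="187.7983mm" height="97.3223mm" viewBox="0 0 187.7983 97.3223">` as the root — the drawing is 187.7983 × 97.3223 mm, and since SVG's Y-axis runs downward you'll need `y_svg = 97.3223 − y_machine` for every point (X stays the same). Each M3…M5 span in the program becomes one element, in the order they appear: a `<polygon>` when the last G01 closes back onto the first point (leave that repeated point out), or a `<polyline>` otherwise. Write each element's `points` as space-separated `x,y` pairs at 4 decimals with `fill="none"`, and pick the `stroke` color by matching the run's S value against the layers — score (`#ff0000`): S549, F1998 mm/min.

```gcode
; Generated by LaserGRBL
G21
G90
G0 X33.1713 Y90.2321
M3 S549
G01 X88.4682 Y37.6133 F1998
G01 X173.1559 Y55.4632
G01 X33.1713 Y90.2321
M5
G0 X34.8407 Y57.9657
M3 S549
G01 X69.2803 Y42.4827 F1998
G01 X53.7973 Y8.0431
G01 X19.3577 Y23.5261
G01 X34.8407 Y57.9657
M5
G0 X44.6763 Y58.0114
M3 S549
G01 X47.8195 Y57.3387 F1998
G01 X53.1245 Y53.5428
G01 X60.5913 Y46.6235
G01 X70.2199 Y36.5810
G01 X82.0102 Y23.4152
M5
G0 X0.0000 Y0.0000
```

<svg xmlns="http://www.w3.org/2000/svg" width="187.7983mm" height="97.3223mm" viewBox="0 0 187.7983 97.3223">
  <polygon points="33.1713,7.0902 88.4682,59.7090 173.1559,41.8591" fill="none" stroke="#ff0000"/>
  <polygon points="34.8407,39.3566 69.2803,54.8396 53.7973,89.2792 19.3577,73.7962" fill="none" stroke="#ff0000"/>
  <polyline points="44.6763,39.3109 47.8195,39.9836 53.1245,43.7795 60.5913,50.6988 70.2199,60.7413 82.0102,73.9071" fill="none" stroke="#ff0000"/>
</svg>

y_svg = 97.3223 − y_m. Every run uses S549, so all elements get stroke `#ff0000` (score).

[1] closed run; points: 33.1713,7.0902 88.4682,59.7090 173.1559,41.8591

[2] closed run; points: 34.8407,39.3566 69.2803,54.8396 53.7973,89.2792 19.3577,73.7962

[3] open run; points: 44.6763,39.3109 47.8195,39.9836 53.1245,43.7795 60.5913,50.6988 70.2199,60.7413 82.0102,73.9071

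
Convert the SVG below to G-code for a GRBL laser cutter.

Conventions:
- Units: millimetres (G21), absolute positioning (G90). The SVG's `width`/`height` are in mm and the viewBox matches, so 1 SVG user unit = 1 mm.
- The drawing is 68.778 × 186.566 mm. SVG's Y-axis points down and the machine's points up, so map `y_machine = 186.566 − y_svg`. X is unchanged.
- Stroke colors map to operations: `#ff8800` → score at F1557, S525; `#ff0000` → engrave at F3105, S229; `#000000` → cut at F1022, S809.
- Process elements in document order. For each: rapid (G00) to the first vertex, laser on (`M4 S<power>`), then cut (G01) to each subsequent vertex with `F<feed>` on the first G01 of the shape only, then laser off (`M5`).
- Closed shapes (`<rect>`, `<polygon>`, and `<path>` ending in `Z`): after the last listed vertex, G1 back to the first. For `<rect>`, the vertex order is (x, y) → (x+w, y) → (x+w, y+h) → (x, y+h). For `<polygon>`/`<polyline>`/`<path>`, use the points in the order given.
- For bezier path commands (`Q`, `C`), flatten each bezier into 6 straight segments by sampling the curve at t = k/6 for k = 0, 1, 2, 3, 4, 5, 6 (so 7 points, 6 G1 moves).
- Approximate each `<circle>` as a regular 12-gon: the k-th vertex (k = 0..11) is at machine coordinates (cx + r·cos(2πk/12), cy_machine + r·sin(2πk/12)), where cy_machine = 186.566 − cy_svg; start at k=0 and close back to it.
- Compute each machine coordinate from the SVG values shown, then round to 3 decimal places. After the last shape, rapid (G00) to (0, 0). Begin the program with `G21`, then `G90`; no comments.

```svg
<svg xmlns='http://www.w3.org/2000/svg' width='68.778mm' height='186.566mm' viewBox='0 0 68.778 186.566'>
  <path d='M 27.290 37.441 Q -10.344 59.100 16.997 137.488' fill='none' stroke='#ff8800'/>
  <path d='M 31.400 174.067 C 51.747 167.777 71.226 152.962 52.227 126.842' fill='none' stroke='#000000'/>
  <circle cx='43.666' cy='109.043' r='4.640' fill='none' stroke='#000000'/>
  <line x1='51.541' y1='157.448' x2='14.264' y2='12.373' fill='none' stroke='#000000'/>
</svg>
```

viewBox `0 0 68.778 186.566` with mm width/height → 1 unit = 1 mm. Flip: y_m = 186.566 − y_svg.

**Shape 1** — `<path>` quadratic bezier, stroke `#ff8800` → score (S525, F1557). Control points (SVG): P0=(27.290,37.441), P1=(-10.344,59.100), P2=(16.997,137.488); sampled at t=k/6. Machine vertices: (27.290,149.125) → (16.550,140.330) → (9.420,128.382) → (5.900,113.284) → (5.989,95.033) → (9.688,73.632) → (16.997,49.078). Open path.

**Shape 2** — `<path>` cubic bezier, stroke `#000000` → cut (S809, F1022). Control points (SVG): P0=(31.400,174.067), P1=(51.747,167.777), P2=(71.226,152.962), P3=(52.227,126.842); sampled at t=k/6. Machine vertices: (31.400,12.499) → (41.327,16.367) → (50.065,21.734) → (56.568,28.675) → (59.793,37.269) → (58.694,47.593) → (52.227,59.724). Open path.

**Shape 3** — `<circle>` circle, stroke `#000000` → cut (S809, F1022). Machine vertices: (48.306,77.523) → (47.684,79.843) → (45.986,81.541) → (43.666,82.163) → (41.346,81.541) → (39.648,79.843) → (39.026,77.523) → (39.648,75.203) → (41.346,73.505) → (43.666,72.883) → (45.986,73.505) → (47.684,75.203) → (48.306,77.523). Closed: final G1 returns to the first vertex.

**Shape 4** — `<line>` line segment, stroke `#000000` → cut (S809, F1022). Machine vertices: (51.541,29.118) → (14.264,174.193). Open path.

G21
G90
G00 X27.290 Y149.125
M4 S525
G01 X16.550 Y140.330 F1557
G01 X9.420 Y128.382
G01 X5.900 Y113.284
G01 X5.989 Y95.033
G01 X9.688 Y73.632
G01 X16.997 Y49.078
M5
G00 X31.400 Y12.499
M4 S809
G01 X41.327 Y16.367 F1022
G01 X50.065 Y21.734
G01 X56.568 Y28.675
G01 X59.793 Y37.269
G01 X58.694 Y47.593
G01 X52.227 Y59.724
M5
G00 X48.306 Y77.523
M4 S809
G01 X47.684 Y79.843 F1022
G01 X45.986 Y81.541
G01 X43.666 Y82.163
G01 X41.346 Y81.541
G01 X39.648 Y79.843
G01 X39.026 Y77.523
G01 X39.648 Y75.203
G01 X41.346 Y73.505
G01 X43.666 Y72.883
G01 X45.986 Y73.505
G01 X47.684 Y75.203
G01 X48.306 Y77.523
M5
G00 X51.541 Y29.118
M4 S809
G01 X14.264 Y174.193 F1022
M5
G00 X0.000 Y0.000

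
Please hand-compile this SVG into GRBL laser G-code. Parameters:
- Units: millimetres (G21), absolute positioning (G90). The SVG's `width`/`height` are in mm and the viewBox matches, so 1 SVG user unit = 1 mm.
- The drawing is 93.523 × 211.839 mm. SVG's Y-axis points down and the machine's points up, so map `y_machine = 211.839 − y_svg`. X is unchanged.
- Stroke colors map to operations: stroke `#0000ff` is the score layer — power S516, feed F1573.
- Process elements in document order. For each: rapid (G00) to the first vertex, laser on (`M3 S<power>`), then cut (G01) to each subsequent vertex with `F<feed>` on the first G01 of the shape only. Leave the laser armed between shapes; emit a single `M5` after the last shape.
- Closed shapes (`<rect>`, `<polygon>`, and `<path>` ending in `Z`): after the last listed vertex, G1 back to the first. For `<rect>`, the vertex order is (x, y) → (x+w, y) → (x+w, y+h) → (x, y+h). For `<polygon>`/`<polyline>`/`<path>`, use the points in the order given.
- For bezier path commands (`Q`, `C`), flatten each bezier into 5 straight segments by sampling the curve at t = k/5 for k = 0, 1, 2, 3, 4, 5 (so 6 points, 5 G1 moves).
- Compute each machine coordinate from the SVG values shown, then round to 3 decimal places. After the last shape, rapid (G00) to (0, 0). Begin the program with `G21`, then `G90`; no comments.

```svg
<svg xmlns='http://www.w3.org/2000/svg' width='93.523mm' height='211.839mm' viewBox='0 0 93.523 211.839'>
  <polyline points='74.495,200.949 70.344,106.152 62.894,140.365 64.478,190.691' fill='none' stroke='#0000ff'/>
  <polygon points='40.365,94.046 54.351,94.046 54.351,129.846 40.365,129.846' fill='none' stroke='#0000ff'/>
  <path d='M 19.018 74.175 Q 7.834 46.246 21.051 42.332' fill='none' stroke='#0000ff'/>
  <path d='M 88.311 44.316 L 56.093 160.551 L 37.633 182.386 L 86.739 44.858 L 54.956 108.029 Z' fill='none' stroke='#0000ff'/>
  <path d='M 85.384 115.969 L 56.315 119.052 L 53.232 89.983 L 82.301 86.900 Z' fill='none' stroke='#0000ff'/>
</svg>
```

G21
G90
G00 X74.495 Y10.890
M3 S516
G01 X70.344 Y105.687 F1573
G01 X62.894 Y71.474
G01 X64.478 Y21.148
G00 X40.365 Y117.793
M3 S516
G01 X54.351 Y117.793 F1573
G01 X54.351 Y81.993
G01 X40.365 Y81.993
G01 X40.365 Y117.793
G00 X19.018 Y137.664
M3 S516
G01 X15.520 Y147.875 F1573
G01 X13.975 Y156.165
G01 X14.382 Y162.533
G01 X16.740 Y166.981
G01 X21.051 Y169.507
G00 X88.311 Y167.523
M3 S516
G01 X56.093 Y51.288 F1573
G01 X37.633 Y29.453
G01 X86.739 Y166.981
G01 X54.956 Y103.810
G01 X88.311 Y167.523
G00 X85.384 Y95.870
M3 S516
G01 X56.315 Y92.787 F1573
G01 X53.232 Y121.856
G01 X82.301 Y124.939
G01 X85.384 Y95.870
M5
G00 X0.000 Y0.000

1 u = 1 mm; y_m = 211.839 − y.

[1] `<polyline>` open polyline, #0000ff→score S516 F1573: (74.495,10.890) → (70.344,105.687) → (62.894,71.474) → (64.478,21.148)

[2] `<polygon>` rectangle, #0000ff→score S516 F1573: (40.365,117.793) → (54.351,117.793) → (54.351,81.993) → (40.365,81.993) → (40.365,117.793) (closed)

[3] `<path>` quadratic bezier, #0000ff→score S516 F1573: (19.018,137.664) → (15.520,147.875) → (13.975,156.165) → (14.382,162.533) → (16.740,166.981) → (21.051,169.507)

[4] `<path>` closed polygon, #0000ff→score S516 F1573: (88.311,167.523) → (56.093,51.288) → (37.633,29.453) → (86.739,166.981) → (54.956,103.810) → (88.311,167.523) (closed)

[5] `<path>` regular polygon, #0000ff→score S516 F1573: (85.384,95.870) → (56.315,92.787) → (53.232,121.856) → (82.301,124.939) → (85.384,95.870) (closed)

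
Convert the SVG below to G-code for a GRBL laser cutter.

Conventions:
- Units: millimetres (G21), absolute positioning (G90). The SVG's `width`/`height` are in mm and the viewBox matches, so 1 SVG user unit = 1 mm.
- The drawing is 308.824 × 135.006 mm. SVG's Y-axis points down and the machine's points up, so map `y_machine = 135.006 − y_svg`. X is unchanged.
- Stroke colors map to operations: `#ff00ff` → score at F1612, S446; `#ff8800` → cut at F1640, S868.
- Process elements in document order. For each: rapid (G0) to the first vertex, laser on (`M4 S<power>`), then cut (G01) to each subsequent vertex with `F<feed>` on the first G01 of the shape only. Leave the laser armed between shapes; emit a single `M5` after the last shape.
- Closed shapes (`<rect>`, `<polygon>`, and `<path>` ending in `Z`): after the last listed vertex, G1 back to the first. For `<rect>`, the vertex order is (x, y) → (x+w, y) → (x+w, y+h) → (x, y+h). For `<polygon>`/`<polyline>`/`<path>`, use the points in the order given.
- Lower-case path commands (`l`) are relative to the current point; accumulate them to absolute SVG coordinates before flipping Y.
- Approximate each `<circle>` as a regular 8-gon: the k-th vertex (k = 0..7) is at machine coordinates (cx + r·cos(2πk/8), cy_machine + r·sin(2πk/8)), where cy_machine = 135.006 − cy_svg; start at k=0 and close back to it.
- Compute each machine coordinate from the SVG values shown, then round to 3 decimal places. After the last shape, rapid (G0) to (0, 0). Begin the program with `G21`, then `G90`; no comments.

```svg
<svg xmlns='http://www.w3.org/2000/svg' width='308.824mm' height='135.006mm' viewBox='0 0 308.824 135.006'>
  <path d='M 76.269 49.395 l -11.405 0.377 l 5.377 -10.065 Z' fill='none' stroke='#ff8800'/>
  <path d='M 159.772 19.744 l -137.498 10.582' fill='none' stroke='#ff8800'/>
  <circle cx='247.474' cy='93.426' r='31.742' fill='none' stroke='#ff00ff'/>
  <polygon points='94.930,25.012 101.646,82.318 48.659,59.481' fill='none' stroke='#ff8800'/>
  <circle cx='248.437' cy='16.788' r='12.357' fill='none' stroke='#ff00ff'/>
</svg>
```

G21
G90
G0 X76.269 Y85.611
M4 S868
G01 X64.864 Y85.234 F1640
G01 X70.241 Y95.299
G01 X76.269 Y85.611
G0 X159.772 Y115.262
M4 S868
G01 X22.274 Y104.680 F1640
G0 X279.216 Y41.580
M4 S446
G01 X269.919 Y64.025 F1612
G01 X247.474 Y73.322
G01 X225.029 Y64.025
G01 X215.732 Y41.580
G01 X225.029 Y19.135
G01 X247.474 Y9.838
G01 X269.919 Y19.135
G01 X279.216 Y41.580
G0 X94.930 Y109.994
M4 S868
G01 X101.646 Y52.688 F1640
G01 X48.659 Y75.525
G01 X94.930 Y109.994
G0 X260.794 Y118.218
M4 S446
G01 X257.175 Y126.956 F1612
G01 X248.437 Y130.575
G01 X239.699 Y126.956
G01 X236.080 Y118.218
G01 X239.699 Y109.480
G01 X248.437 Y105.861
G01 X257.175 Y109.480
G01 X260.794 Y118.218
M5
G0 X0.000 Y0.000

viewBox `0 0 308.824 135.006` with mm width/height → 1 unit = 1 mm. Flip: y_m = 135.006 − y_svg.

**Shape 1** — `<path>` regular polygon, stroke `#ff8800` → cut (S868, F1640). Machine vertices: (76.269,85.611) → (64.864,85.234) → (70.241,95.299) → (76.269,85.611). Closed: final G1 returns to the first vertex.

**Shape 2** — `<path>` line segment, stroke `#ff8800` → cut (S868, F1640). Machine vertices: (159.772,115.262) → (22.274,104.680). Open path.

**Shape 3** — `<circle>` circle, stroke `#ff00ff` → score (S446, F1612). Machine vertices: (279.216,41.580) → (269.919,64.025) → (247.474,73.322) → (225.029,64.025) → (215.732,41.580) → (225.029,19.135) → (247.474,9.838) → (269.919,19.135) → (279.216,41.580). Closed: final G1 returns to the first vertex.

**Shape 4** — `<polygon>` regular polygon, stroke `#ff8800` → cut (S868, F1640). Machine vertices: (94.930,109.994) → (101.646,52.688) → (48.659,75.525) → (94.930,109.994). Closed: final G1 returns to the first vertex.

**Shape 5** — `<circle>` circle, stroke `#ff00ff` → score (S446, F1612). Machine vertices: (260.794,118.218) → (257.175,126.956) → (248.437,130.575) → (239.699,126.956) → (236.080,118.218) → (239.699,109.480) → (248.437,105.861) → (257.175,109.480) → (260.794,118.218). Closed: final G1 returns to the first vertex.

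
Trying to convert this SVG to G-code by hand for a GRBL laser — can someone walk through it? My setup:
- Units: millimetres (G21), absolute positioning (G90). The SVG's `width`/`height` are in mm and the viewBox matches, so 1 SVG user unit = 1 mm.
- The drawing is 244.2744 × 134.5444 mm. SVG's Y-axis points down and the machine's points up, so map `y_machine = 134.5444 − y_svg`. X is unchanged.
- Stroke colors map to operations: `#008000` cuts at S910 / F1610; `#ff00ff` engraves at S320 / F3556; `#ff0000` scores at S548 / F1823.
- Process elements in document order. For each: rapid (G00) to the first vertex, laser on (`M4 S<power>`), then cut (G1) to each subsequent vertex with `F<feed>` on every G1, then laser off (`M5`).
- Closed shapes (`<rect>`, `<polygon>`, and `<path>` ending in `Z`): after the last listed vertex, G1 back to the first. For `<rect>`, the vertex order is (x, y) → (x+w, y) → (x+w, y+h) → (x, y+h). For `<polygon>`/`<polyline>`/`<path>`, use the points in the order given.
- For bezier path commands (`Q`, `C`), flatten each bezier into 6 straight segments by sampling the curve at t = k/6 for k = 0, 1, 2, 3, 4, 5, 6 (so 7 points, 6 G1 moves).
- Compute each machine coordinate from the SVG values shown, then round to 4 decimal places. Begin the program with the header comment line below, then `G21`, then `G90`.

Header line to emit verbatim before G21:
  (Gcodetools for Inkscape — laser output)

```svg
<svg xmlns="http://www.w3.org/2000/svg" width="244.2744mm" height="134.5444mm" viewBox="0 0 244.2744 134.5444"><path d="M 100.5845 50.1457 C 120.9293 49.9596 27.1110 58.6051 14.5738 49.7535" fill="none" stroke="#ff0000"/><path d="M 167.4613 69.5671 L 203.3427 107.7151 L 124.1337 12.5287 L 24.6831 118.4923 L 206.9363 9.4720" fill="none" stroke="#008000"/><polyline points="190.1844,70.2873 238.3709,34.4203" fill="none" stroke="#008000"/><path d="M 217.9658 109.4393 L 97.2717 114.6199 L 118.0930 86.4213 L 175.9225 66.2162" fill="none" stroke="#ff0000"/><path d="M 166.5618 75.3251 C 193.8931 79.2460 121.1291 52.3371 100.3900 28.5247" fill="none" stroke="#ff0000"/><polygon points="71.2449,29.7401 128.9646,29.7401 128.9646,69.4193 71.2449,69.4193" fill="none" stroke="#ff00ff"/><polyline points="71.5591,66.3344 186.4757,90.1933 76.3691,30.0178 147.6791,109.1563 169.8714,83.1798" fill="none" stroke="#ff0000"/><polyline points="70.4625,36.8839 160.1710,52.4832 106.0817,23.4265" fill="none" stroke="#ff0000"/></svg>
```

(Gcodetools for Inkscape — laser output)
G21
G90
G00 X100.5845 Y84.3987
M4 S548
G1 X102.1481 Y83.8777 F1823
G1 X90.1136 Y82.6161 F1823
G1 X69.9099 Y81.3452 F1823
G1 X46.9660 Y80.7965 F1823
G1 X26.7110 Y81.7013 F1823
G1 X14.5738 Y84.7909 F1823
M5
G00 X167.4613 Y64.9773
M4 S910
G1 X203.3427 Y26.8293 F1610
G1 X124.1337 Y122.0157 F1610
G1 X24.6831 Y16.0521 F1610
G1 X206.9363 Y125.0724 F1610
M5
G00 X190.1844 Y64.2571
M4 S910
G1 X238.3709 Y100.1241 F1610
M5
G00 X217.9658 Y25.1051
M4 S548
G1 X97.2717 Y19.9245 F1823
G1 X118.0930 Y48.1231 F1823
G1 X175.9225 Y68.3282 F1823
M5
G00 X166.5618 Y59.2193
M4 S548
G1 X172.5904 Y59.6709 F1823
G1 X166.1621 Y64.3185 F1823
G1 X151.5023 Y72.2195 F1823
G1 X132.8367 Y82.4317 F1823
G1 X114.3907 Y94.0125 F1823
G1 X100.3900 Y106.0197 F1823
M5
G00 X71.2449 Y104.8043
M4 S320
G1 X128.9646 Y104.8043 F3556
G1 X128.9646 Y65.1251 F3556
G1 X71.2449 Y65.1251 F3556
G1 X71.2449 Y104.8043 F3556
M5
G00 X71.5591 Y68.2100
M4 S548
G1 X186.4757 Y44.3511 F1823
G1 X76.3691 Y104.5266 F1823
G1 X147.6791 Y25.3881 F1823
G1 X169.8714 Y51.3646 F1823
M5
G00 X70.4625 Y97.6605
M4 S548
G1 X160.1710 Y82.0612 F1823
G1 X106.0817 Y111.1179 F1823
M5

1 u = 1 mm; y_m = 134.5444 − y.

[1] `<path>` cubic bezier, #ff0000→score S548 F1823: (100.5845,84.3987) → (102.1481,83.8777) → (90.1136,82.6161) → (69.9099,81.3452) → (46.9660,80.7965) → (26.7110,81.7013) → (14.5738,84.7909)

[2] `<path>` open polyline, #008000→cut S910 F1610: (167.4613,64.9773) → (203.3427,26.8293) → (124.1337,122.0157) → (24.6831,16.0521) → (206.9363,125.0724)

[3] `<polyline>` line segment, #008000→cut S910 F1610: (190.1844,64.2571) → (238.3709,100.1241)

[4] `<path>` open polyline, #ff0000→score S548 F1823: (217.9658,25.1051) → (97.2717,19.9245) → (118.0930,48.1231) → (175.9225,68.3282)

[5] `<path>` cubic bezier, #ff0000→score S548 F1823: (166.5618,59.2193) → (172.5904,59.6709) → (166.1621,64.3185) → (151.5023,72.2195) → (132.8367,82.4317) → (114.3907,94.0125) → (100.3900,106.0197)

[6] `<polygon>` rectangle, #ff00ff→engrave S320 F3556: (71.2449,104.8043) → (128.9646,104.8043) → (128.9646,65.1251) → (71.2449,65.1251) → (71.2449,104.8043) (closed)

[7] `<polyline>` open polyline, #ff0000→score S548 F1823: (71.5591,68.2100) → (186.4757,44.3511) → (76.3691,104.5266) → (147.6791,25.3881) → (169.8714,51.3646)

[8] `<polyline>` open polyline, #ff0000→score S548 F1823: (70.4625,97.6605) → (160.1710,82.0612) → (106.0817,111.1179)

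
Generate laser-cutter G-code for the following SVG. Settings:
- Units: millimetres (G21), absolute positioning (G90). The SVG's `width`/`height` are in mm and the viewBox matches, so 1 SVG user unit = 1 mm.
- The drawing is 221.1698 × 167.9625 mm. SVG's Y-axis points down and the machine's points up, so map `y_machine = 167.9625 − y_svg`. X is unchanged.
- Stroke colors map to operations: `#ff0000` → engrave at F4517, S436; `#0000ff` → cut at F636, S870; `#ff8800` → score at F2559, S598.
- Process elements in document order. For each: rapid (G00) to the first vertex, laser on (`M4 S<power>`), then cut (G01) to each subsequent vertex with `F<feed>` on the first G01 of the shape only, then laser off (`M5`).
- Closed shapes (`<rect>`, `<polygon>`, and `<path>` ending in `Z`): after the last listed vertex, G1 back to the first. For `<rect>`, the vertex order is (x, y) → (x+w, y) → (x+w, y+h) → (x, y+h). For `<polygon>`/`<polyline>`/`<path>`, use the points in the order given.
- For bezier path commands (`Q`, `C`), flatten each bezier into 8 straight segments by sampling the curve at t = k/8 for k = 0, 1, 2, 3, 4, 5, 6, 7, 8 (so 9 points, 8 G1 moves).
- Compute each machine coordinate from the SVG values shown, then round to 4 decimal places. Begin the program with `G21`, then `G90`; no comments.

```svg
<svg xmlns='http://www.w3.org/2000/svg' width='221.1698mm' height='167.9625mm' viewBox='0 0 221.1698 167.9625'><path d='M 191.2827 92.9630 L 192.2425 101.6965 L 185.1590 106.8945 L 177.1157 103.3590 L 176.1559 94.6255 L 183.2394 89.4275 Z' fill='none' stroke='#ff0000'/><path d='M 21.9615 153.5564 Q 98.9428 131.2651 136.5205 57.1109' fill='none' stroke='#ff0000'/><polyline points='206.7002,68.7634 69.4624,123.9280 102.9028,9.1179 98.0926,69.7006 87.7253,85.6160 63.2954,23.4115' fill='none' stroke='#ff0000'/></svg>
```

G21
G90
G00 X191.2827 Y74.9995
M4 S436
G01 X192.2425 Y66.2660 F4517
G01 X185.1590 Y61.0680
G01 X177.1157 Y64.6035
G01 X176.1559 Y73.3370
G01 X183.2394 Y78.5350
G01 X191.2827 Y74.9995
M5
G00 X21.9615 Y14.4061
M4 S436
G01 X40.5911 Y20.7893 F4517
G01 X57.9894 Y28.7932
G01 X74.1563 Y38.4178
G01 X89.0919 Y49.6631
G01 X102.7961 Y62.5292
G01 X115.2689 Y77.0159
G01 X126.5104 Y93.1234
G01 X136.5205 Y110.8516
M5
G00 X206.7002 Y99.1991
M4 S436
G01 X69.4624 Y44.0345 F4517
G01 X102.9028 Y158.8446
G01 X98.0926 Y98.2619
G01 X87.7253 Y82.3465
G01 X63.2954 Y144.5510
M5

viewBox `0 0 221.1698 167.9625` with mm width/height → 1 unit = 1 mm. Flip: y_m = 167.9625 − y_svg.

**Shape 1** — `<path>` regular polygon, stroke `#ff0000` → engrave (S436, F4517). Machine vertices: (191.2827,74.9995) → (192.2425,66.2660) → (185.1590,61.0680) → (177.1157,64.6035) → (176.1559,73.3370) → (183.2394,78.5350) → (191.2827,74.9995). Closed: final G1 returns to the first vertex.

**Shape 2** — `<path>` quadratic bezier, stroke `#ff0000` → engrave (S436, F4517). Control points (SVG): P0=(21.9615,153.5564), P1=(98.9428,131.2651), P2=(136.5205,57.1109); sampled at t=k/8. Machine vertices: (21.9615,14.4061) → (40.5911,20.7893) → (57.9894,28.7932) → (74.1563,38.4178) → (89.0919,49.6631) → (102.7961,62.5292) → (115.2689,77.0159) → (126.5104,93.1234) → (136.5205,110.8516). Open path.

**Shape 3** — `<polyline>` open polyline, stroke `#ff0000` → engrave (S436, F4517). Machine vertices: (206.7002,99.1991) → (69.4624,44.0345) → (102.9028,158.8446) → (98.0926,98.2619) → (87.7253,82.3465) → (63.2954,144.5510). Open path.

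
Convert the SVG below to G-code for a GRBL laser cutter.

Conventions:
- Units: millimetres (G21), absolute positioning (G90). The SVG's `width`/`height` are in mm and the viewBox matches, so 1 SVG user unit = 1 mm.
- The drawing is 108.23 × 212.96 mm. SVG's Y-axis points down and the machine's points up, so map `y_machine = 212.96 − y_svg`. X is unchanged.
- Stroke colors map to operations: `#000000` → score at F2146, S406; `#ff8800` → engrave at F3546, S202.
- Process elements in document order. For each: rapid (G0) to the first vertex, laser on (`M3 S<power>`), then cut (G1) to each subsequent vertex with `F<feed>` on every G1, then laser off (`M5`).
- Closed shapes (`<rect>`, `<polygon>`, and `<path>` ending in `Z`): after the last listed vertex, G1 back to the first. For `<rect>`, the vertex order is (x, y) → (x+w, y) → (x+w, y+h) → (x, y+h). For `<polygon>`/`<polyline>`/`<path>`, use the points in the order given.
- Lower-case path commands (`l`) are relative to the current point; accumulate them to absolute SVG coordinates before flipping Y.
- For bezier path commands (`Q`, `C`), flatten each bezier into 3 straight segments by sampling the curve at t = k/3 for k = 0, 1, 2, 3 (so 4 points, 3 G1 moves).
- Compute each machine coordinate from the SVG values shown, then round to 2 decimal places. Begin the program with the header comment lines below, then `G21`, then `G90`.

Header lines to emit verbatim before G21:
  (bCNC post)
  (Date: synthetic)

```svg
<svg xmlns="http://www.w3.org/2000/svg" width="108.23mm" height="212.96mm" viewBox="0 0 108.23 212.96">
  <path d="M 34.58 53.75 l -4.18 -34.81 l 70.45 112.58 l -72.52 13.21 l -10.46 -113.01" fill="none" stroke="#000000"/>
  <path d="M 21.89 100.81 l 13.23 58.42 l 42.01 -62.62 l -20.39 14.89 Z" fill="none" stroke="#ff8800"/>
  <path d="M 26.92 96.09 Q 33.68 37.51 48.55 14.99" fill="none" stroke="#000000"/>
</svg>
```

(bCNC post)
(Date: synthetic)
G21
G90
G0 X34.58 Y159.21
M3 S406
G1 X30.40 Y194.02 F2146
G1 X100.85 Y81.44 F2146
G1 X28.33 Y68.23 F2146
G1 X17.87 Y181.24 F2146
M5
G0 X21.89 Y112.15
M3 S202
G1 X35.12 Y53.73 F3546
G1 X77.13 Y116.35 F3546
G1 X56.74 Y101.46 F3546
G1 X21.89 Y112.15 F3546
M5
G0 X26.92 Y116.87
M3 S406
G1 X32.33 Y151.92 F2146
G1 X39.54 Y178.95 F2146
G1 X48.55 Y197.97 F2146
M5

Since the viewBox matches the mm dimensions, user units are millimetres directly. The only transform is the Y-flip y_m = 212.96 − y_svg.

Shape 1 is a open polyline drawn with `<path>`. Its stroke #000000 means score at S406, F2146. After flipping Y the toolpath is (34.58,159.21) → (30.40,194.02) → (100.85,81.44) → (28.33,68.23) → (17.87,181.24).

Shape 2 is a closed polygon drawn with `<path>`. Its stroke #ff8800 means engrave at S202, F3546. After flipping Y the toolpath is (21.89,112.15) → (35.12,53.73) → (77.13,116.35) → (56.74,101.46) → (21.89,112.15), returning to the start.

Shape 3 is a quadratic bezier drawn with `<path>`. Its stroke #000000 means score at S406, F2146. After flipping Y the toolpath is (26.92,116.87) → (32.33,151.92) → (39.54,178.95) → (48.55,197.97).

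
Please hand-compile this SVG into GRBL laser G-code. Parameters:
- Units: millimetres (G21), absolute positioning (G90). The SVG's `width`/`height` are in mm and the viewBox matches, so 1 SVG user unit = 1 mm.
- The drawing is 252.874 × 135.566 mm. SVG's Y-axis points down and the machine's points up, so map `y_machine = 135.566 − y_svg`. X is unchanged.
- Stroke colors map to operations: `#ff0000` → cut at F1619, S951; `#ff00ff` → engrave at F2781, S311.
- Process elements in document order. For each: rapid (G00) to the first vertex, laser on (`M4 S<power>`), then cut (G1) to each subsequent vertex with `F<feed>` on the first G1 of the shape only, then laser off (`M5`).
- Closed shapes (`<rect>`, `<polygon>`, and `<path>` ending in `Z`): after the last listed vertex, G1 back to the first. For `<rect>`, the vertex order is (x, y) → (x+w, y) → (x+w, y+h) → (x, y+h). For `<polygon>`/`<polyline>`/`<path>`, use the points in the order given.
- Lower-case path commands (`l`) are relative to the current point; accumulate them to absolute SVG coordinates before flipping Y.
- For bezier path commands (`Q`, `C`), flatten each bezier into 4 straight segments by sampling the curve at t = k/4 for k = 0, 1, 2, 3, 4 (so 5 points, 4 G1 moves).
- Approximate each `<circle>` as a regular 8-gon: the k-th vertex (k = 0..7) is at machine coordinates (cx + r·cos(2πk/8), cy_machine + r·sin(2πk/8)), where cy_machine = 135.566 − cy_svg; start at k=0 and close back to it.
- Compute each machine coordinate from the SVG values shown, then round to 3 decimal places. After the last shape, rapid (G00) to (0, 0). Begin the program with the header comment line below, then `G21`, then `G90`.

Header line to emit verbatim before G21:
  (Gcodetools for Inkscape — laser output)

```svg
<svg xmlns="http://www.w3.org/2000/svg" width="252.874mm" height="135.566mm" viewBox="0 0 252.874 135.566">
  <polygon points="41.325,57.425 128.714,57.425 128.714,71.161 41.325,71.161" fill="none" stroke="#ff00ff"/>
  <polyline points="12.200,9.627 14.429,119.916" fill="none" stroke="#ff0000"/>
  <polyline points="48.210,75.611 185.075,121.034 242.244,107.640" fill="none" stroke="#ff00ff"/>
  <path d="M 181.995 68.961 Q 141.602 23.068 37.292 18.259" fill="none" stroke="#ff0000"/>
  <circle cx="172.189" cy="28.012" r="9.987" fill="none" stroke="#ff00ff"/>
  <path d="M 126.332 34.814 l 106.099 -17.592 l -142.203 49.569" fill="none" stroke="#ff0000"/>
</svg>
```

(Gcodetools for Inkscape — laser output)
G21
G90
G00 X41.325 Y78.141
M4 S311
G1 X128.714 Y78.141 F2781
G1 X128.714 Y64.405
G1 X41.325 Y64.405
G1 X41.325 Y78.141
M5
G00 X12.200 Y125.939
M4 S951
G1 X14.429 Y15.650 F1619
M5
G00 X48.210 Y59.955
M4 S311
G1 X185.075 Y14.532 F2781
G1 X242.244 Y27.926
M5
G00 X181.995 Y66.605
M4 S951
G1 X157.804 Y86.984 F1619
G1 X125.623 Y102.227
G1 X85.452 Y112.335
G1 X37.292 Y117.307
M5
G00 X182.176 Y107.554
M4 S311
G1 X179.251 Y114.616 F2781
G1 X172.189 Y117.541
G1 X165.127 Y114.616
G1 X162.202 Y107.554
G1 X165.127 Y100.492
G1 X172.189 Y97.567
G1 X179.251 Y100.492
G1 X182.176 Y107.554
M5
G00 X126.332 Y100.752
M4 S951
G1 X232.431 Y118.344 F1619
G1 X90.228 Y68.775
M5
G00 X0.000 Y0.000

Since the viewBox matches the mm dimensions, user units are millimetres directly. The only transform is the Y-flip y_m = 135.566 − y_svg.

Shape 1 is a rectangle drawn with `<polygon>`. Its stroke #ff00ff means engrave at S311, F2781. After flipping Y the toolpath is (41.325,78.141) → (128.714,78.141) → (128.714,64.405) → (41.325,64.405) → (41.325,78.141), returning to the start.

Shape 2 is a line segment drawn with `<polyline>`. Its stroke #ff0000 means cut at S951, F1619. After flipping Y the toolpath is (12.200,125.939) → (14.429,15.650).

Shape 3 is a open polyline drawn with `<polyline>`. Its stroke #ff00ff means engrave at S311, F2781. After flipping Y the toolpath is (48.210,59.955) → (185.075,14.532) → (242.244,27.926).

Shape 4 is a quadratic bezier drawn with `<path>`. Its stroke #ff0000 means cut at S951, F1619. After flipping Y the toolpath is (181.995,66.605) → (157.804,86.984) → (125.623,102.227) → (85.452,112.335) → (37.292,117.307).

Shape 5 is a circle drawn with `<circle>`. Its stroke #ff00ff means engrave at S311, F2781. After flipping Y the toolpath is (182.176,107.554) → (179.251,114.616) → (172.189,117.541) → (165.127,114.616) → (162.202,107.554) → (165.127,100.492) → (172.189,97.567) → (179.251,100.492) → (182.176,107.554), returning to the start.

Shape 6 is a open polyline drawn with `<path>`. Its stroke #ff0000 means cut at S951, F1619. After flipping Y the toolpath is (126.332,100.752) → (232.431,118.344) → (90.228,68.775).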